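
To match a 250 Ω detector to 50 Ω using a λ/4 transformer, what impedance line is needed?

Z_qwt = √(Z_0·R_L) = √(50 × 250) = √12500

Z_qwt ≈ 112 Ω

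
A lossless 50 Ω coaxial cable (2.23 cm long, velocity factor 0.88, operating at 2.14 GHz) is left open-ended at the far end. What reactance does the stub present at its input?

X_in ≈ -23.2 Ω (capacitive)

λ = v/f = 0.88·c / 2.14 GHz = 0.123 m
βl = 2π·l/λ = 2π × 0.181 = 65.1°
tan(βl) = 2.15
For an open-ended stub, Z_in = −jZ_0·cot(βl) = −jZ_0/tan(βl)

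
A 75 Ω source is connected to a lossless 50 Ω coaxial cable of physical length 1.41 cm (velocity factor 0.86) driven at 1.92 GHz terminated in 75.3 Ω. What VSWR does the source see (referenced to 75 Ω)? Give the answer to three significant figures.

VSWR ≈ 1.66

λ = v/f = 0.86·c / 1.92 GHz = 0.134 m
βl = 2π·l/λ = 2π × 0.105 = 37.8°
tan(βl) = 0.775
Z_in = Z_0·(Z_L + jZ_0·tanβl)/(Z_0 + jZ_L·tanβl) = 51 − j20.8 Ω
Γ_s = (Z_in − Z_s)/(Z_in + Z_s) = (-24 − j20.8)/(126 − j20.8), |Γ_s| = 0.249
VSWR = (1 + |Γ_s|)/(1 − |Γ_s|)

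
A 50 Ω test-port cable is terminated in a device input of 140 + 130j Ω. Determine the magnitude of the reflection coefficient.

Γ = (Z_L − Z_0)/(Z_L + Z_0) = (90 + j130)/(190 + j130)
|Γ| = 158/230

|Γ| ≈ 0.687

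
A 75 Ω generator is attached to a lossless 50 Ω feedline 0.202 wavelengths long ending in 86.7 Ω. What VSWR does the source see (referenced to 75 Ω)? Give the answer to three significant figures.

VSWR ≈ 2.5

βl = 2π × 0.202 = 72.7°
tan(βl) = 3.21
Z_in = Z_0·(Z_L + jZ_0·tanβl)/(Z_0 + jZ_L·tanβl) = 30.6 − j10.1 Ω
Γ_s = (Z_in − Z_s)/(Z_in + Z_s) = (-44.4 − j10.1)/(106 − j10.1), |Γ_s| = 0.429
VSWR = (1 + |Γ_s|)/(1 − |Γ_s|)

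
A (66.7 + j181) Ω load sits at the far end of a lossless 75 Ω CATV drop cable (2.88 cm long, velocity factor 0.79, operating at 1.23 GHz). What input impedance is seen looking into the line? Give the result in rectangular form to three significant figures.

Z_in ≈ 28.3 − j108 Ω

λ = v/f = 0.79·c / 1.23 GHz = 0.193 m
βl = 2π·l/λ = 2π × 0.149 = 53.8°
tan(βl) = tan(53.8°) = 1.37
Z_in = Z_0·(Z_L + jZ_0·tanβl)/(Z_0 + jZ_L·tanβl)
     = 75·(66.7 + j284)/(-172 + j91.2)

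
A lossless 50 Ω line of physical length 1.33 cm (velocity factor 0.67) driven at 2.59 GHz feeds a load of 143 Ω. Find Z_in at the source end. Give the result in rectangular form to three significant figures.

λ = v/f = 0.67·c / 2.59 GHz = 0.0776 m
βl = 2π·l/λ = 2π × 0.171 = 61.7°
tan(βl) = tan(61.7°) = 1.86
Z_in = Z_0·(Z_L + jZ_0·tanβl)/(Z_0 + jZ_L·tanβl)
     = 50·(143 + j92.8)/(50 + j266)

Z_in ≈ 21.8 − j22.8 Ω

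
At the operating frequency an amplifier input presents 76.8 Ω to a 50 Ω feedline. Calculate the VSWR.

VSWR ≈ 1.54

Γ = (76.8 − 50)/(76.8 + 50) = 0.211
VSWR = (1 + 0.211)/(1 − 0.211)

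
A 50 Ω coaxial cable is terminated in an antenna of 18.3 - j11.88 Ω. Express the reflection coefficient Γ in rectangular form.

Γ = (Z_L − Z_0)/(Z_L + Z_0) = (-31.7 − j11.88)/(68.3 − j11.88)

Γ ≈ -0.421 − j0.247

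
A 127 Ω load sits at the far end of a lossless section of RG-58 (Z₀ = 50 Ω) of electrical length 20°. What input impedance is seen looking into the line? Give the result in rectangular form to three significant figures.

Z_in ≈ 77.5 − j53.5 Ω

tan(βl) = tan(20°) = 0.364
Z_in = Z_0·(Z_L + jZ_0·tanβl)/(Z_0 + jZ_L·tanβl)
     = 50·(127 + j18.2)/(50 + j46.2)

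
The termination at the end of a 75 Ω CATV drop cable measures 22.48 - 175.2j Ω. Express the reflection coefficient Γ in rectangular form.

Γ = (Z_L − Z_0)/(Z_L + Z_0) = (-52.52 − j175.2)/(97.48 − j175.2)

Γ ≈ 0.636 − j0.654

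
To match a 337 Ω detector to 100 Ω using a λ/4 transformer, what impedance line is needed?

Z_qwt ≈ 184 Ω

Z_qwt = √(Z_0·R_L) = √(100 × 337) = √33700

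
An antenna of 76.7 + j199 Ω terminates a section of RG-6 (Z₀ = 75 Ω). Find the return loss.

Γ = (1.7 + j199)/(151.7 + j199), |Γ| = 0.795
RL = −20·log₁₀|Γ| = −20·log₁₀(0.795)

RL ≈ 1.99 dB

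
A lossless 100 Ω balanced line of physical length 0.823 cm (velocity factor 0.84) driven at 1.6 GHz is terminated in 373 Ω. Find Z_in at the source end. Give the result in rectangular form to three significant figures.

λ = v/f = 0.84·c / 1.6 GHz = 0.158 m
βl = 2π·l/λ = 2π × 0.0523 = 18.8°
tan(βl) = tan(18.8°) = 0.341
Z_in = Z_0·(Z_L + jZ_0·tanβl)/(Z_0 + jZ_L·tanβl)
     = 100·(373 + j34.1)/(100 + j127)

Z_in ≈ 159 − j168 Ω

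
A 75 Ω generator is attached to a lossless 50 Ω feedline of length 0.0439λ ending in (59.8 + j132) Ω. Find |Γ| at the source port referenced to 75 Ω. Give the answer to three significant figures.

βl = 2π × 0.0439 = 15.8°
tan(βl) = 0.283
Z_in = Z_0·(Z_L + jZ_0·tanβl)/(Z_0 + jZ_L·tanβl) = 362 + j93.5 Ω
Γ_s = (Z_in − Z_s)/(Z_in + Z_s) = (287 + j93.5)/(437 + j93.5), |Γ_s| = 0.675

|Γ| ≈ 0.675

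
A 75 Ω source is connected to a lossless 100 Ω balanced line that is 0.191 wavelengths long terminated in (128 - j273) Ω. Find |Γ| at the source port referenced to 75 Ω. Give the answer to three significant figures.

|Γ| ≈ 0.708

βl = 2π × 0.191 = 68.8°
tan(βl) = 2.57
Z_in = Z_0·(Z_L + jZ_0·tanβl)/(Z_0 + jZ_L·tanβl) = 13 − j7.28 Ω
Γ_s = (Z_in − Z_s)/(Z_in + Z_s) = (-62 − j7.28)/(88 − j7.28), |Γ_s| = 0.708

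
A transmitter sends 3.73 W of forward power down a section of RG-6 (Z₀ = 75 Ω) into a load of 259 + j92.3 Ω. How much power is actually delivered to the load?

P_delivered ≈ 2.41 W

|Γ| = |(184 + j92.3)/(334 + j92.3)| = 0.594
|Γ|² = 0.353
P_refl = |Γ|²·P_inc = 1.32 W, P_del = (1 − |Γ|²)·P_inc = 2.41 W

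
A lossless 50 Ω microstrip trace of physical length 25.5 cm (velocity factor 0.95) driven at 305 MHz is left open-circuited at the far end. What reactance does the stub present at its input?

X_in ≈ 7.24 Ω (inductive)

λ = v/f = 0.95·c / 305 MHz = 0.934 m
βl = 2π·l/λ = 2π × 0.273 = 98.2°
tan(βl) = -6.9
For an open-circuited stub, Z_in = −jZ_0·cot(βl) = −jZ_0/tan(βl)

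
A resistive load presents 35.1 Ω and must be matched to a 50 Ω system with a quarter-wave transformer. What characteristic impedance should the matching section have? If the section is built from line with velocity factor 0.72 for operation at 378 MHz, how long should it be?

Z_qwt = √(Z_0·R_L) = √(50 × 35.1) = √1755
λ = 0.72·c/f = 0.571 m, so l = λ/4 = 0.143 m

Z_qwt ≈ 41.9 Ω; length ≈ 14.3 cm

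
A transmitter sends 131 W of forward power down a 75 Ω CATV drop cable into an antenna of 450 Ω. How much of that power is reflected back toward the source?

P_reflected ≈ 66.8 W

Γ = (450 − 75)/(450 + 75) = 0.714
|Γ|² = 0.51
P_refl = |Γ|²·P_inc = 66.8 W, P_del = (1 − |Γ|²)·P_inc = 64.2 W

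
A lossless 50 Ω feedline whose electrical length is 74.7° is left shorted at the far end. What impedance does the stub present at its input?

Z_in ≈ +j183 Ω

tan(βl) = 3.66
For a shorted stub, Z_in = jZ_0·tan(βl)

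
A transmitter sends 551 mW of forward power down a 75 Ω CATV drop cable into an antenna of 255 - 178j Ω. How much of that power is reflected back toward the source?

P_reflected ≈ 251 mW

|Γ| = |(180 − j178)/(330 − j178)| = 0.675
|Γ|² = 0.456
P_refl = |Γ|²·P_inc = 251 mW, P_del = (1 − |Γ|²)·P_inc = 300 mW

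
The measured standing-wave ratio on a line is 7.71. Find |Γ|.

|Γ| ≈ 0.77

|Γ| = (S − 1)/(S + 1) = (7.71 − 1)/(7.71 + 1) = 6.71/8.71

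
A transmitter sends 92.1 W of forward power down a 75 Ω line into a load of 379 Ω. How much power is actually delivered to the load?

Γ = (379 − 75)/(379 + 75) = 0.67
|Γ|² = 0.448
P_refl = |Γ|²·P_inc = 41.3 W, P_del = (1 − |Γ|²)·P_inc = 50.8 W

P_delivered ≈ 50.8 W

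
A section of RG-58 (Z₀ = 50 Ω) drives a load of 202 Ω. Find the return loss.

Γ = (202 − 50)/(202 + 50) = 0.603
RL = −20·log₁₀|Γ| = −20·log₁₀(0.603)

RL ≈ 4.39 dB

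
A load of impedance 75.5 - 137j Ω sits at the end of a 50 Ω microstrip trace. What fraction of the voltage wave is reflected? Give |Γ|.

|Γ| ≈ 0.75

Γ = (Z_L − Z_0)/(Z_L + Z_0) = (25.5 − j137)/(125.5 − j137)
|Γ| = 139/186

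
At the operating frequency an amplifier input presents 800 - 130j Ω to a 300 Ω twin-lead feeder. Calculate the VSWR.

VSWR ≈ 2.75

Γ = (Z_L − Z_0)/(Z_L + Z_0) = (500 − j130)/(1100 − j130)
|Γ| = 517/1110 = 0.466
VSWR = (1 + |Γ|)/(1 − |Γ|) = 1.47/0.534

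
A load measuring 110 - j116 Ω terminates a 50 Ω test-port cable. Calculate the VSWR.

VSWR ≈ 4.9

Γ = (Z_L − Z_0)/(Z_L + Z_0) = (60 − j116)/(160 − j116)
|Γ| = 131/198 = 0.661
VSWR = (1 + |Γ|)/(1 − |Γ|) = 1.66/0.339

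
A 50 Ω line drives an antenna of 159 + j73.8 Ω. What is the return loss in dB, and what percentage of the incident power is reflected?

RL ≈ 4.53 dB; 35.3% of incident power reflected

Γ = (109 + j73.8)/(209 + j73.8), |Γ| = 0.594
RL = −20·log₁₀(0.594) = 4.53 dB
P_refl/P_inc = |Γ|² = 0.353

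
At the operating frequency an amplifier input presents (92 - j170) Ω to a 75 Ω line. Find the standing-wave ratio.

Γ = (Z_L − Z_0)/(Z_L + Z_0) = (17 − j170)/(167 − j170)
|Γ| = 171/238 = 0.717
VSWR = (1 + |Γ|)/(1 − |Γ|) = 1.72/0.283

VSWR ≈ 6.07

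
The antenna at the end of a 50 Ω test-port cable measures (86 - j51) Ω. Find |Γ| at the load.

Γ = (Z_L − Z_0)/(Z_L + Z_0) = (36 − j51)/(136 − j51)
|Γ| = 62.4/145

|Γ| ≈ 0.43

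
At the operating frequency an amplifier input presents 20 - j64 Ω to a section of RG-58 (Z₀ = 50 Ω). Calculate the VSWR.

Γ = (Z_L − Z_0)/(Z_L + Z_0) = (-30 − j64)/(70 − j64)
|Γ| = 70.7/94.8 = 0.745
VSWR = (1 + |Γ|)/(1 − |Γ|) = 1.75/0.255

VSWR ≈ 6.85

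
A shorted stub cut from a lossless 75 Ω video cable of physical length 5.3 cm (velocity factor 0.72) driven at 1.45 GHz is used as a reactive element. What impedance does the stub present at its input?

λ = v/f = 0.72·c / 1.45 GHz = 0.149 m
βl = 2π·l/λ = 2π × 0.356 = 128°
tan(βl) = -1.28
For a shorted stub, Z_in = jZ_0·tan(βl)

Z_in ≈ −j95.7 Ω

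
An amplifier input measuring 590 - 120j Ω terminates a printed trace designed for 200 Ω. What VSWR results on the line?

Γ = (Z_L − Z_0)/(Z_L + Z_0) = (390 − j120)/(790 − j120)
|Γ| = 408/799 = 0.511
VSWR = (1 + |Γ|)/(1 − |Γ|) = 1.51/0.489

VSWR ≈ 3.09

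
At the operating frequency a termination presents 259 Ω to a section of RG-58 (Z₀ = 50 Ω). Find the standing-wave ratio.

VSWR ≈ 5.18

Γ = (259 − 50)/(259 + 50) = 0.676
VSWR = (1 + 0.676)/(1 − 0.676)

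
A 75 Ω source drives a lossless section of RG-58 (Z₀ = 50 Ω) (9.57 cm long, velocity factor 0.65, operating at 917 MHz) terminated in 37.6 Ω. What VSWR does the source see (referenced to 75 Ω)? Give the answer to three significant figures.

λ = v/f = 0.65·c / 917 MHz = 0.213 m
βl = 2π·l/λ = 2π × 0.45 = 162°
tan(βl) = -0.325
Z_in = Z_0·(Z_L + jZ_0·tanβl)/(Z_0 + jZ_L·tanβl) = 39.2 − j6.66 Ω
Γ_s = (Z_in − Z_s)/(Z_in + Z_s) = (-35.8 − j6.66)/(114 − j6.66), |Γ_s| = 0.318
VSWR = (1 + |Γ_s|)/(1 − |Γ_s|)

VSWR ≈ 1.93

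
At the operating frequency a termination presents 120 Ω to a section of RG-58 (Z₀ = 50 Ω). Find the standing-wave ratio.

Γ = (120 − 50)/(120 + 50) = 0.412
VSWR = (1 + 0.412)/(1 − 0.412)

VSWR ≈ 2.4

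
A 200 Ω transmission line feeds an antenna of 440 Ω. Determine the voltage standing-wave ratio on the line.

For a purely resistive load, VSWR = R_L/Z_0 or Z_0/R_L (whichever > 1) = 440/200

VSWR ≈ 2.2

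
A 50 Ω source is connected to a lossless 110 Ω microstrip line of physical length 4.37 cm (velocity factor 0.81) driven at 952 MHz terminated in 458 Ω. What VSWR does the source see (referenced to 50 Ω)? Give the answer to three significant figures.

VSWR ≈ 3.7

λ = v/f = 0.81·c / 952 MHz = 0.255 m
βl = 2π·l/λ = 2π × 0.171 = 61.6°
tan(βl) = 1.85
Z_in = Z_0·(Z_L + jZ_0·tanβl)/(Z_0 + jZ_L·tanβl) = 33.6 − j55 Ω
Γ_s = (Z_in − Z_s)/(Z_in + Z_s) = (-16.4 − j55)/(83.6 − j55), |Γ_s| = 0.574
VSWR = (1 + |Γ_s|)/(1 − |Γ_s|)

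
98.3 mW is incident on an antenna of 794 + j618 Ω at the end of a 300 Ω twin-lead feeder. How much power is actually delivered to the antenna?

|Γ| = |(494 + j618)/(1094 + j618)| = 0.63
|Γ|² = 0.396
P_refl = |Γ|²·P_inc = 39 mW, P_del = (1 − |Γ|²)·P_inc = 59.3 mW

P_delivered ≈ 59.3 mW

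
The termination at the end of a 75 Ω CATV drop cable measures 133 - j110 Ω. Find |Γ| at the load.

|Γ| ≈ 0.529

Γ = (Z_L − Z_0)/(Z_L + Z_0) = (58 − j110)/(208 − j110)
|Γ| = 124/235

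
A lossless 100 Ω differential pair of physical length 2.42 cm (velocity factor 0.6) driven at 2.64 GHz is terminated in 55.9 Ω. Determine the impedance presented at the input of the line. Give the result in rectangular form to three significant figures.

λ = v/f = 0.6·c / 2.64 GHz = 0.0682 m
βl = 2π·l/λ = 2π × 0.355 = 128°
tan(βl) = tan(128°) = -1.29
Z_in = Z_0·(Z_L + jZ_0·tanβl)/(Z_0 + jZ_L·tanβl)
     = 100·(55.9 − j129)/(100 − j72.1)

Z_in ≈ 98 − j58.4 Ω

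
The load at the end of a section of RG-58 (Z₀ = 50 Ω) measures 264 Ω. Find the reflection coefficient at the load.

Γ = (Z_L − Z_0)/(Z_L + Z_0) = (264 − 50)/(264 + 50) = 214/314

Γ = 0.682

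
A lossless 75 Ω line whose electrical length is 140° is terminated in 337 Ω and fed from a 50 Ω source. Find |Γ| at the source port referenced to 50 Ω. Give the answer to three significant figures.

|Γ| ≈ 0.679

tan(βl) = -0.839
Z_in = Z_0·(Z_L + jZ_0·tanβl)/(Z_0 + jZ_L·tanβl) = 37.7 + j79.4 Ω
Γ_s = (Z_in − Z_s)/(Z_in + Z_s) = (-12.3 + j79.4)/(87.7 + j79.4), |Γ_s| = 0.679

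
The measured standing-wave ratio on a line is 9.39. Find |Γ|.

|Γ| = (S − 1)/(S + 1) = (9.39 − 1)/(9.39 + 1) = 8.39/10.4

|Γ| ≈ 0.808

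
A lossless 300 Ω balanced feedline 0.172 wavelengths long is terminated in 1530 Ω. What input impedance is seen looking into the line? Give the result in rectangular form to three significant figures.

Z_in ≈ 74.7 − j152 Ω

βl = 2π × 0.172 = 61.9°
tan(βl) = tan(61.9°) = 1.87
Z_in = Z_0·(Z_L + jZ_0·tanβl)/(Z_0 + jZ_L·tanβl)
     = 300·(1530 + j562)/(300 + j2870)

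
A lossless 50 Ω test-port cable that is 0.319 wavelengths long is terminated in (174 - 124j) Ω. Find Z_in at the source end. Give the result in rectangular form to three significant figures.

Z_in ≈ 13.1 + j30.7 Ω

βl = 2π × 0.319 = 115°
tan(βl) = tan(115°) = -2.16
Z_in = Z_0·(Z_L + jZ_0·tanβl)/(Z_0 + jZ_L·tanβl)
     = 50·(174 − j232)/(-218 − j376)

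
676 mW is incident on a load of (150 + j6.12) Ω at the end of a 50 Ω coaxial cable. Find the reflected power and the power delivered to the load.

|Γ| = |(100 + j6.12)/(200 + j6.12)| = 0.501
|Γ|² = 0.251
P_refl = |Γ|²·P_inc = 169 mW, P_del = (1 − |Γ|²)·P_inc = 507 mW

P_reflected ≈ 169 mW; P_delivered ≈ 507 mW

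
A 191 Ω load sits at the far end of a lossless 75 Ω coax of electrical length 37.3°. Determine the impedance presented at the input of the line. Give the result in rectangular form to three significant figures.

tan(βl) = tan(37.3°) = 0.762
Z_in = Z_0·(Z_L + jZ_0·tanβl)/(Z_0 + jZ_L·tanβl)
     = 75·(191 + j57.1)/(75 + j146)

Z_in ≈ 63.4 − j65.8 Ω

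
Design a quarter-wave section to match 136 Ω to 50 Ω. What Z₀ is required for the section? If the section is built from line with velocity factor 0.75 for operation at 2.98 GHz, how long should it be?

Z_qwt ≈ 82.5 Ω; length ≈ 1.89 cm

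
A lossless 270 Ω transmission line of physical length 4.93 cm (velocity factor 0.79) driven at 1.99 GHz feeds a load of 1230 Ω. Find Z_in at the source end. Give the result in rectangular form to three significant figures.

λ = v/f = 0.79·c / 1.99 GHz = 0.119 m
βl = 2π·l/λ = 2π × 0.414 = 149°
tan(βl) = tan(149°) = -0.6
Z_in = Z_0·(Z_L + jZ_0·tanβl)/(Z_0 + jZ_L·tanβl)
     = 270·(1230 − j162)/(270 − j738)

Z_in ≈ 197 + j378 Ω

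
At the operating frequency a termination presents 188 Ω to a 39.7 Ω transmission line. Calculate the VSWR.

VSWR ≈ 4.74

For a purely resistive load, VSWR = R_L/Z_0 or Z_0/R_L (whichever > 1) = 188/39.7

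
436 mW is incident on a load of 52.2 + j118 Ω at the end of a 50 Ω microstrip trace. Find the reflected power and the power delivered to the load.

P_reflected ≈ 249 mW; P_delivered ≈ 187 mW

|Γ| = |(2.2 + j118)/(102.2 + j118)| = 0.756
|Γ|² = 0.572
P_refl = |Γ|²·P_inc = 249 mW, P_del = (1 − |Γ|²)·P_inc = 187 mW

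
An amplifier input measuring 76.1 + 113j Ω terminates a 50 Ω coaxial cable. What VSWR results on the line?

Γ = (Z_L − Z_0)/(Z_L + Z_0) = (26.1 + j113)/(126.1 + j113)
|Γ| = 116/169 = 0.685
VSWR = (1 + |Γ|)/(1 − |Γ|) = 1.68/0.315

VSWR ≈ 5.35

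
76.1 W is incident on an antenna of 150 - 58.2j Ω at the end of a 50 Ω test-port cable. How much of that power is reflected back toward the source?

P_reflected ≈ 23.5 W

|Γ| = |(100 − j58.2)/(200 − j58.2)| = 0.555
|Γ|² = 0.309
P_refl = |Γ|²·P_inc = 23.5 W, P_del = (1 − |Γ|²)·P_inc = 52.6 W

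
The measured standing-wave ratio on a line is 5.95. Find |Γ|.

|Γ| ≈ 0.712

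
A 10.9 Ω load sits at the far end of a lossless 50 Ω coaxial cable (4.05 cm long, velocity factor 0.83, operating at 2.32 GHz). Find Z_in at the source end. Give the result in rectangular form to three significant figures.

λ = v/f = 0.83·c / 2.32 GHz = 0.107 m
βl = 2π·l/λ = 2π × 0.377 = 136°
tan(βl) = tan(136°) = -0.971
Z_in = Z_0·(Z_L + jZ_0·tanβl)/(Z_0 + jZ_L·tanβl)
     = 50·(10.9 − j48.5)/(50 − j10.6)

Z_in ≈ 20.3 − j44.3 Ω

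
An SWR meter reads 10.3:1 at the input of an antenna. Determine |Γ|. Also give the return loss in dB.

|Γ| ≈ 0.823; return loss ≈ 1.69 dB

|Γ| = (S − 1)/(S + 1) = (10.3 − 1)/(10.3 + 1) = 9.3/11.3
RL = −20·log₁₀|Γ| = −20·log₁₀(0.823)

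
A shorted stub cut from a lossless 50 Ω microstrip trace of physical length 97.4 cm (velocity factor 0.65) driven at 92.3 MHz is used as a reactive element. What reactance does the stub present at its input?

X_in ≈ -12.5 Ω (capacitive)

λ = v/f = 0.65·c / 92.3 MHz = 2.11 m
βl = 2π·l/λ = 2π × 0.461 = 166°
tan(βl) = -0.25
For a shorted stub, Z_in = jZ_0·tan(βl)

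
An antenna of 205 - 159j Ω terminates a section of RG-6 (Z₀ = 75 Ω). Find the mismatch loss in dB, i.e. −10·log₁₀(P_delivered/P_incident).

mismatch loss ≈ 2.27 dB

Γ = (130 − j159)/(280 − j159), |Γ| = 0.638
|Γ|² = 0.407, so P_del/P_inc = 1 − |Γ|² = 0.593
ML = −10·log₁₀(1 − |Γ|²)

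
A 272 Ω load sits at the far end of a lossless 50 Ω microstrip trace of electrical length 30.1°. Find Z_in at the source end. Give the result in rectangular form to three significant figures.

tan(βl) = tan(30.1°) = 0.58
Z_in = Z_0·(Z_L + jZ_0·tanβl)/(Z_0 + jZ_L·tanβl)
     = 50·(272 + j29)/(50 + j158)

Z_in ≈ 33.2 − j75.7 Ω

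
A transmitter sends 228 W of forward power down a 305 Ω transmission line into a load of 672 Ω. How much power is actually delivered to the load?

P_delivered ≈ 196 W

Γ = (672 − 305)/(672 + 305) = 0.376
|Γ|² = 0.141
P_refl = |Γ|²·P_inc = 32.2 W, P_del = (1 − |Γ|²)·P_inc = 196 W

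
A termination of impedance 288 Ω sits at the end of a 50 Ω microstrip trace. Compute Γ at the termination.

Γ = 0.704

Γ = (Z_L − Z_0)/(Z_L + Z_0) = (288 − 50)/(288 + 50) = 238/338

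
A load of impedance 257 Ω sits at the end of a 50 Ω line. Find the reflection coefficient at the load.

Γ = (Z_L − Z_0)/(Z_L + Z_0) = (257 − 50)/(257 + 50) = 207/307

Γ = 0.674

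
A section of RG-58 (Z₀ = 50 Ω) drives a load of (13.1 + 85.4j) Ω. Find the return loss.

RL ≈ 1.15 dB

Γ = (-36.9 + j85.4)/(63.1 + j85.4), |Γ| = 0.876
RL = −20·log₁₀|Γ| = −20·log₁₀(0.876)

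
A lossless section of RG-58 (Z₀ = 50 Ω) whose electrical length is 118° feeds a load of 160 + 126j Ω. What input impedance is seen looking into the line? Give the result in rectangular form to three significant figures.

Z_in ≈ 10.5 + j16.6 Ω

tan(βl) = tan(118°) = -1.88
Z_in = Z_0·(Z_L + jZ_0·tanβl)/(Z_0 + jZ_L·tanβl)
     = 50·(160 + j32)/(287 − j301)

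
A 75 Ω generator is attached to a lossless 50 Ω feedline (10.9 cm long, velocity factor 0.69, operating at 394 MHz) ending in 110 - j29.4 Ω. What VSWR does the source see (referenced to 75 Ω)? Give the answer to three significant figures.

λ = v/f = 0.69·c / 394 MHz = 0.525 m
βl = 2π·l/λ = 2π × 0.207 = 74.7°
tan(βl) = 3.65
Z_in = Z_0·(Z_L + jZ_0·tanβl)/(Z_0 + jZ_L·tanβl) = 21.2 − j5.39 Ω
Γ_s = (Z_in − Z_s)/(Z_in + Z_s) = (-53.8 − j5.39)/(96.2 − j5.39), |Γ_s| = 0.561
VSWR = (1 + |Γ_s|)/(1 − |Γ_s|)

VSWR ≈ 3.56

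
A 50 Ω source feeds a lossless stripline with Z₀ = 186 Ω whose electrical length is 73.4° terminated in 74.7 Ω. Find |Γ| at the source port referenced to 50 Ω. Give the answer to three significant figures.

|Γ| ≈ 0.793

tan(βl) = 3.35
Z_in = Z_0·(Z_L + jZ_0·tanβl)/(Z_0 + jZ_L·tanβl) = 325 + j186 Ω
Γ_s = (Z_in − Z_s)/(Z_in + Z_s) = (275 + j186)/(375 + j186), |Γ_s| = 0.793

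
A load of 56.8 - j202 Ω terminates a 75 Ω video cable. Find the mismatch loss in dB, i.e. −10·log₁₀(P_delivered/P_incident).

mismatch loss ≈ 5.33 dB

Γ = (-18.2 − j202)/(131.8 − j202), |Γ| = 0.841
|Γ|² = 0.707, so P_del/P_inc = 1 − |Γ|² = 0.293
ML = −10·log₁₀(1 − |Γ|²)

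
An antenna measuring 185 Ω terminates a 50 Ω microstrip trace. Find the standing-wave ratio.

VSWR ≈ 3.7

Γ = (185 − 50)/(185 + 50) = 0.574
VSWR = (1 + 0.574)/(1 − 0.574)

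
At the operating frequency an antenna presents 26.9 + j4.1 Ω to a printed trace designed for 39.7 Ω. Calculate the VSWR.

Γ = (Z_L − Z_0)/(Z_L + Z_0) = (-12.8 + j4.1)/(66.6 + j4.1)
|Γ| = 13.4/66.7 = 0.201
VSWR = (1 + |Γ|)/(1 − |Γ|) = 1.2/0.799

VSWR ≈ 1.5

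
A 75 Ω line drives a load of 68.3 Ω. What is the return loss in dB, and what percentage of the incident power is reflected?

Γ = (68.3 − 75)/(68.3 + 75) = -0.0468
RL = −20·log₁₀(0.0468) = 26.6 dB
P_refl/P_inc = |Γ|² = 0.00219

RL ≈ 26.6 dB; 0.219% of incident power reflected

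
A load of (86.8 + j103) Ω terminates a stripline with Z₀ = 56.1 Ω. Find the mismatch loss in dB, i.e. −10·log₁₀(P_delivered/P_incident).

mismatch loss ≈ 2.02 dB

Γ = (30.7 + j103)/(142.9 + j103), |Γ| = 0.61
|Γ|² = 0.372, so P_del/P_inc = 1 − |Γ|² = 0.628
ML = −10·log₁₀(1 − |Γ|²)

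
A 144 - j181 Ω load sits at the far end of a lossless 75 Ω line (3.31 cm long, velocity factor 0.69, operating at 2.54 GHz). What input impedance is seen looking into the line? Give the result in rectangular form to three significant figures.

λ = v/f = 0.69·c / 2.54 GHz = 0.0815 m
βl = 2π·l/λ = 2π × 0.406 = 146°
tan(βl) = tan(146°) = -0.669
Z_in = Z_0·(Z_L + jZ_0·tanβl)/(Z_0 + jZ_L·tanβl)
     = 75·(144 − j231)/(-46.1 − j96.3)

Z_in ≈ 103 + j161 Ω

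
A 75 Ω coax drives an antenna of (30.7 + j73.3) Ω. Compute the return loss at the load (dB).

Γ = (-44.3 + j73.3)/(105.7 + j73.3), |Γ| = 0.666
RL = −20·log₁₀|Γ| = −20·log₁₀(0.666)

RL ≈ 3.53 dB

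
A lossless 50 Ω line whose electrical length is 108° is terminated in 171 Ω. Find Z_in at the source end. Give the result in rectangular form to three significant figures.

tan(βl) = tan(108°) = -3.08
Z_in = Z_0·(Z_L + jZ_0·tanβl)/(Z_0 + jZ_L·tanβl)
     = 50·(171 − j154)/(50 − j526)

Z_in ≈ 16 + j14.7 Ω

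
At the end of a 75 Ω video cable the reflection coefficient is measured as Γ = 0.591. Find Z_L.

Z_L ≈ 292 Ω

Z_L = Z_0·(1 + Γ)/(1 − Γ) = 75·(1.59)/(0.409)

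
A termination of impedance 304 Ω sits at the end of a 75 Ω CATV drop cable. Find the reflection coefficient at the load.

Γ = 0.604

Γ = (Z_L − Z_0)/(Z_L + Z_0) = (304 − 75)/(304 + 75) = 229/379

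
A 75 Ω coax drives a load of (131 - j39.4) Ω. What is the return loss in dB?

RL ≈ 9.72 dB

Γ = (56 − j39.4)/(206 − j39.4), |Γ| = 0.326
RL = −20·log₁₀|Γ| = −20·log₁₀(0.326)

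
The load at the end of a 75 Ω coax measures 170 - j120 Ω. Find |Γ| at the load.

Γ = (Z_L − Z_0)/(Z_L + Z_0) = (95 − j120)/(245 − j120)
|Γ| = 153/273

|Γ| ≈ 0.561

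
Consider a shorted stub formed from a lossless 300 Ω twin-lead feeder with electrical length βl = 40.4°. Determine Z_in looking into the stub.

Z_in ≈ +j255 Ω

tan(βl) = 0.851
For a shorted stub, Z_in = jZ_0·tan(βl)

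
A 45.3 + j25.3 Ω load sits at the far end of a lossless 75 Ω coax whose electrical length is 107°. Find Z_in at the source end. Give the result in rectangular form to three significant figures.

Z_in ≈ 63.6 − j44.8 Ω

tan(βl) = tan(107°) = -3.27
Z_in = Z_0·(Z_L + jZ_0·tanβl)/(Z_0 + jZ_L·tanβl)
     = 75·(45.3 − j220)/(158 − j148)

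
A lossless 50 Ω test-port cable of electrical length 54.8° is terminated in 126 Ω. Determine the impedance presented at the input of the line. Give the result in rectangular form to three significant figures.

tan(βl) = tan(54.8°) = 1.42
Z_in = Z_0·(Z_L + jZ_0·tanβl)/(Z_0 + jZ_L·tanβl)
     = 50·(126 + j70.9)/(50 + j179)

Z_in ≈ 27.6 − j27.6 Ω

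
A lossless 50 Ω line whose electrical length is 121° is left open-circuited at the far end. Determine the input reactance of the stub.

X_in ≈ 30 Ω (inductive)

tan(βl) = -1.66
For an open-circuited stub, Z_in = −jZ_0·cot(βl) = −jZ_0/tan(βl)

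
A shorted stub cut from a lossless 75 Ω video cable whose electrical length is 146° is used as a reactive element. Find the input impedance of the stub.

Z_in ≈ −j50.6 Ω

tan(βl) = -0.675
For a shorted stub, Z_in = jZ_0·tan(βl)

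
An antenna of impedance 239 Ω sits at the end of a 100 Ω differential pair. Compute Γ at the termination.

Γ = (Z_L − Z_0)/(Z_L + Z_0) = (239 − 100)/(239 + 100) = 139/339

Γ = 0.41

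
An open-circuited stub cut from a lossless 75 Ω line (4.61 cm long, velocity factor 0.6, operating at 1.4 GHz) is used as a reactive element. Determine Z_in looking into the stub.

Z_in ≈ +j60.9 Ω

λ = v/f = 0.6·c / 1.4 GHz = 0.129 m
βl = 2π·l/λ = 2π × 0.359 = 129°
tan(βl) = -1.23
For an open-circuited stub, Z_in = −jZ_0·cot(βl) = −jZ_0/tan(βl)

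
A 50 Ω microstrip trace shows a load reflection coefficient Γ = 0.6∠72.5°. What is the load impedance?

Z_L ≈ 32 + j57.3 Ω

Z_L = Z_0·(1 + Γ)/(1 − Γ) = 50·(1.18 + j0.572)/(0.82 − j0.572)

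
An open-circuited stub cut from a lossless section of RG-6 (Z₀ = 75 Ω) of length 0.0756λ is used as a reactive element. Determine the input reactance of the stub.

X_in ≈ -146 Ω (capacitive)

βl = 2π × 0.0756 = 27.2°
tan(βl) = 0.514
For an open-circuited stub, Z_in = −jZ_0·cot(βl) = −jZ_0/tan(βl)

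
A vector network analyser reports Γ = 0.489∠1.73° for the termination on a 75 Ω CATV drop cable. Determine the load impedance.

Z_L = Z_0·(1 + Γ)/(1 − Γ) = 75·(1.49 + j0.0148)/(0.511 − j0.0148)

Z_L ≈ 218 + j8.47 Ω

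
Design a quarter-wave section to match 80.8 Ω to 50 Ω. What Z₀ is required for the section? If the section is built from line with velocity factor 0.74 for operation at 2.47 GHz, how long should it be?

Z_qwt ≈ 63.6 Ω; length ≈ 2.25 cm

Z_qwt = √(Z_0·R_L) = √(50 × 80.8) = √4040
λ = 0.74·c/f = 0.0899 m, so l = λ/4 = 0.0225 m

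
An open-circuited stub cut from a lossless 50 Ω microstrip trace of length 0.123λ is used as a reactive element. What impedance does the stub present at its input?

Z_in ≈ −j51.3 Ω

βl = 2π × 0.123 = 44.3°
tan(βl) = 0.975
For an open-circuited stub, Z_in = −jZ_0·cot(βl) = −jZ_0/tan(βl)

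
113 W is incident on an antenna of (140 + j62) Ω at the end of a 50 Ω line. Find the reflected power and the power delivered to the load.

|Γ| = |(90 + j62)/(190 + j62)| = 0.547
|Γ|² = 0.299
P_refl = |Γ|²·P_inc = 33.8 W, P_del = (1 − |Γ|²)·P_inc = 79.2 W

P_reflected ≈ 33.8 W; P_delivered ≈ 79.2 W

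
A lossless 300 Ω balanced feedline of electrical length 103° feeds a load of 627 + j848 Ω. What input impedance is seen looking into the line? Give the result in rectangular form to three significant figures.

tan(βl) = tan(103°) = -4.33
Z_in = Z_0·(Z_L + jZ_0·tanβl)/(Z_0 + jZ_L·tanβl)
     = 300·(627 − j451)/(3970 − j2720)

Z_in ≈ 48.1 − j1.18 Ω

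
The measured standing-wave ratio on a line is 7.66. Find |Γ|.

|Γ| ≈ 0.769

|Γ| = (S − 1)/(S + 1) = (7.66 − 1)/(7.66 + 1) = 6.66/8.66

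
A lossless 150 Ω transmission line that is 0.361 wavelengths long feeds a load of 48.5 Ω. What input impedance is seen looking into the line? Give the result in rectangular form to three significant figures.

Z_in ≈ 102 − j140 Ω

βl = 2π × 0.361 = 130°
tan(βl) = tan(130°) = -1.19
Z_in = Z_0·(Z_L + jZ_0·tanβl)/(Z_0 + jZ_L·tanβl)
     = 150·(48.5 − j179)/(150 − j57.9)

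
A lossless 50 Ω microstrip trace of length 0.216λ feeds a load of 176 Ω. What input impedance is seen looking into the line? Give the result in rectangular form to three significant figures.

Z_in ≈ 14.8 − j9.93 Ω

βl = 2π × 0.216 = 77.8°
tan(βl) = tan(77.8°) = 4.61
Z_in = Z_0·(Z_L + jZ_0·tanβl)/(Z_0 + jZ_L·tanβl)
     = 50·(176 + j230)/(50 + j811)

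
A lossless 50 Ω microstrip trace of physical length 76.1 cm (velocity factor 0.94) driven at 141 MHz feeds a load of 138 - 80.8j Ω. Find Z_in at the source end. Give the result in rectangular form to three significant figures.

λ = v/f = 0.94·c / 141 MHz = 2 m
βl = 2π·l/λ = 2π × 0.381 = 137°
tan(βl) = tan(137°) = -0.933
Z_in = Z_0·(Z_L + jZ_0·tanβl)/(Z_0 + jZ_L·tanβl)
     = 50·(138 − j127)/(-25.4 − j129)

Z_in ≈ 37.5 + j61 Ω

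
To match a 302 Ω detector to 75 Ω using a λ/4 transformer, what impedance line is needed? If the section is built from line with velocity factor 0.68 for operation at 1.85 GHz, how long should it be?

Z_qwt = √(Z_0·R_L) = √(75 × 302) = √22650
λ = 0.68·c/f = 0.11 m, so l = λ/4 = 0.0276 m

Z_qwt ≈ 150 Ω; length ≈ 2.76 cm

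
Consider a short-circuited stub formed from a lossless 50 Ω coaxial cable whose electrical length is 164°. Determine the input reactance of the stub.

tan(βl) = -0.287
For a short-circuited stub, Z_in = jZ_0·tan(βl)

X_in ≈ -14.3 Ω (capacitive)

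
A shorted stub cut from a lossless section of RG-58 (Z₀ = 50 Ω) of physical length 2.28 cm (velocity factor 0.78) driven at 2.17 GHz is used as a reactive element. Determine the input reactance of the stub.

λ = v/f = 0.78·c / 2.17 GHz = 0.108 m
βl = 2π·l/λ = 2π × 0.211 = 76.1°
tan(βl) = 4.05
For a shorted stub, Z_in = jZ_0·tan(βl)

X_in ≈ 202 Ω (inductive)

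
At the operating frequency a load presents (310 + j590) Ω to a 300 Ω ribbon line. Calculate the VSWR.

VSWR ≈ 5.56

Γ = (Z_L − Z_0)/(Z_L + Z_0) = (10 + j590)/(610 + j590)
|Γ| = 590/849 = 0.695
VSWR = (1 + |Γ|)/(1 − |Γ|) = 1.7/0.305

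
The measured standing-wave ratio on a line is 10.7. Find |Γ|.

|Γ| = (S − 1)/(S + 1) = (10.7 − 1)/(10.7 + 1) = 9.7/11.7

|Γ| ≈ 0.829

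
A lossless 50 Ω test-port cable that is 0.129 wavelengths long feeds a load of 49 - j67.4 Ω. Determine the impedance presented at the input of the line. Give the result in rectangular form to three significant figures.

βl = 2π × 0.129 = 46.4°
tan(βl) = tan(46.4°) = 1.05
Z_in = Z_0·(Z_L + jZ_0·tanβl)/(Z_0 + jZ_L·tanβl)
     = 50·(49 − j14.8)/(121 + j51.5)

Z_in ≈ 14.9 − j12.5 Ω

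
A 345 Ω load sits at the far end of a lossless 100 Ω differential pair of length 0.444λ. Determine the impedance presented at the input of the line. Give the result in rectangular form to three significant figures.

βl = 2π × 0.444 = 160°
tan(βl) = tan(160°) = -0.367
Z_in = Z_0·(Z_L + jZ_0·tanβl)/(Z_0 + jZ_L·tanβl)
     = 100·(345 − j36.7)/(100 − j127)

Z_in ≈ 150 + j154 Ω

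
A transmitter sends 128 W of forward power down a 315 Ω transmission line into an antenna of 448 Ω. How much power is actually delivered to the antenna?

P_delivered ≈ 124 W

Γ = (448 − 315)/(448 + 315) = 0.174
|Γ|² = 0.0304
P_refl = |Γ|²·P_inc = 3.89 W, P_del = (1 − |Γ|²)·P_inc = 124 W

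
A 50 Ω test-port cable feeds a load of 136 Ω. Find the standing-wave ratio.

VSWR ≈ 2.72

Γ = (136 − 50)/(136 + 50) = 0.462
VSWR = (1 + 0.462)/(1 − 0.462)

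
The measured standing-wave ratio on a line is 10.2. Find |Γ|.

|Γ| ≈ 0.821

|Γ| = (S − 1)/(S + 1) = (10.2 − 1)/(10.2 + 1) = 9.2/11.2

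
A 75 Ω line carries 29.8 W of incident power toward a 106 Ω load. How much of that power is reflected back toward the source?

P_reflected ≈ 0.874 W

Γ = (106 − 75)/(106 + 75) = 0.171
|Γ|² = 0.0293
P_refl = |Γ|²·P_inc = 0.874 W, P_del = (1 − |Γ|²)·P_inc = 28.9 W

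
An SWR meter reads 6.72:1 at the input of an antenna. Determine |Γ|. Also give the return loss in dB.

|Γ| = (S − 1)/(S + 1) = (6.72 − 1)/(6.72 + 1) = 5.72/7.72
RL = −20·log₁₀|Γ| = −20·log₁₀(0.741)

|Γ| ≈ 0.741; return loss ≈ 2.6 dB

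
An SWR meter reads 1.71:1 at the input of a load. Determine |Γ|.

|Γ| ≈ 0.262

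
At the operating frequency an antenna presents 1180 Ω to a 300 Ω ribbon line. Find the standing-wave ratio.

VSWR ≈ 3.93

Γ = (1180 − 300)/(1180 + 300) = 0.595
VSWR = (1 + 0.595)/(1 − 0.595)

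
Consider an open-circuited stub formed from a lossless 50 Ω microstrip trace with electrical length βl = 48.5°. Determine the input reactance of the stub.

tan(βl) = 1.13
For an open-circuited stub, Z_in = −jZ_0·cot(βl) = −jZ_0/tan(βl)

X_in ≈ -44.2 Ω (capacitive)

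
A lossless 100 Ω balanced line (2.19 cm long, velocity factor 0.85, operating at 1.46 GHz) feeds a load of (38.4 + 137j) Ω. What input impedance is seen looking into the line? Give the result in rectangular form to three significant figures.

λ = v/f = 0.85·c / 1.46 GHz = 0.175 m
βl = 2π·l/λ = 2π × 0.125 = 45.1°
tan(βl) = tan(45.1°) = 1
Z_in = Z_0·(Z_L + jZ_0·tanβl)/(Z_0 + jZ_L·tanβl)
     = 100·(38.4 + j237)/(-37.7 + j38.6)

Z_in ≈ 265 − j359 Ω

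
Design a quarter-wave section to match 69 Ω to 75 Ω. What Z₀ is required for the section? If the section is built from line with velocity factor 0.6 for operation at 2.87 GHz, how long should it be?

Z_qwt ≈ 71.9 Ω; length ≈ 1.57 cm

Z_qwt = √(Z_0·R_L) = √(75 × 69) = √5175
λ = 0.6·c/f = 0.0627 m, so l = λ/4 = 0.0157 m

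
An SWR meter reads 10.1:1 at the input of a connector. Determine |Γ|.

|Γ| = (S − 1)/(S + 1) = (10.1 − 1)/(10.1 + 1) = 9.1/11.1

|Γ| ≈ 0.82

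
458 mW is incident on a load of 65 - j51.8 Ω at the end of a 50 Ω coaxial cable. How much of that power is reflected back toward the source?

P_reflected ≈ 83.7 mW

|Γ| = |(15 − j51.8)/(115 − j51.8)| = 0.428
|Γ|² = 0.183
P_refl = |Γ|²·P_inc = 83.7 mW, P_del = (1 − |Γ|²)·P_inc = 374 mW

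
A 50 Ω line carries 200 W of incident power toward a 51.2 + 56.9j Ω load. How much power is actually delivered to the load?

|Γ| = |(1.2 + j56.9)/(101.2 + j56.9)| = 0.49
|Γ|² = 0.24
P_refl = |Γ|²·P_inc = 48.1 W, P_del = (1 − |Γ|²)·P_inc = 152 W

P_delivered ≈ 152 W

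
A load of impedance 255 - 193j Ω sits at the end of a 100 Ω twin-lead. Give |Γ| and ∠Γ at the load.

Γ = (Z_L − Z_0)/(Z_L + Z_0) = (155 − j193)/(355 − j193)
|Γ| = 248/404 = 0.613

Γ ≈ 0.613 ∠ -22.7°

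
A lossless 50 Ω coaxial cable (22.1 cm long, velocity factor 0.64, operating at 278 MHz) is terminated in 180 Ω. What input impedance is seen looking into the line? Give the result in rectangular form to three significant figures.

Z_in ≈ 16.7 + j21.3 Ω

λ = v/f = 0.64·c / 278 MHz = 0.691 m
βl = 2π·l/λ = 2π × 0.32 = 115°
tan(βl) = tan(115°) = -2.13
Z_in = Z_0·(Z_L + jZ_0·tanβl)/(Z_0 + jZ_L·tanβl)
     = 50·(180 − j106)/(50 − j383)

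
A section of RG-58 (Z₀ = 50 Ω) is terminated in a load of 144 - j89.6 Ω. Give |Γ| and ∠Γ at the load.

Γ = (Z_L − Z_0)/(Z_L + Z_0) = (94 − j89.6)/(194 − j89.6)
|Γ| = 130/214 = 0.608

Γ ≈ 0.608 ∠ -18.8°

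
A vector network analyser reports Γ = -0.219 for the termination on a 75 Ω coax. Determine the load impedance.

Z_L ≈ 48.1 Ω

Z_L = Z_0·(1 + Γ)/(1 − Γ) = 75·(0.781)/(1.22)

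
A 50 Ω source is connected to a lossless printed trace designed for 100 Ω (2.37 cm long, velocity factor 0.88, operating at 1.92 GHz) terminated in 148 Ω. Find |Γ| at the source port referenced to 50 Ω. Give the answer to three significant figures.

|Γ| ≈ 0.286

λ = v/f = 0.88·c / 1.92 GHz = 0.138 m
βl = 2π·l/λ = 2π × 0.172 = 62.1°
tan(βl) = 1.88
Z_in = Z_0·(Z_L + jZ_0·tanβl)/(Z_0 + jZ_L·tanβl) = 76.7 − j25.6 Ω
Γ_s = (Z_in − Z_s)/(Z_in + Z_s) = (26.7 − j25.6)/(127 − j25.6), |Γ_s| = 0.286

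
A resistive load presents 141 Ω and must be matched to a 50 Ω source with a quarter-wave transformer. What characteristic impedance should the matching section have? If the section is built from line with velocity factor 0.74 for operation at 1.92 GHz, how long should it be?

Z_qwt ≈ 84 Ω; length ≈ 2.89 cm

Z_qwt = √(Z_0·R_L) = √(50 × 141) = √7050
λ = 0.74·c/f = 0.116 m, so l = λ/4 = 0.0289 m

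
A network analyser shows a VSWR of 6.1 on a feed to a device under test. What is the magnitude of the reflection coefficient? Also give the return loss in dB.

|Γ| = (S − 1)/(S + 1) = (6.1 − 1)/(6.1 + 1) = 5.1/7.1
RL = −20·log₁₀|Γ| = −20·log₁₀(0.718)

|Γ| ≈ 0.718; return loss ≈ 2.87 dB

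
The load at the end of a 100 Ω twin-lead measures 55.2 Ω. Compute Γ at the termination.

Γ = -0.289

Γ = (Z_L − Z_0)/(Z_L + Z_0) = (55.2 − 100)/(55.2 + 100) = -44.8/155.2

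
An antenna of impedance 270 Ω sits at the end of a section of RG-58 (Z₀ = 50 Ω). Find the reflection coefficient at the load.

Γ = 0.688

Γ = (Z_L − Z_0)/(Z_L + Z_0) = (270 − 50)/(270 + 50) = 220/320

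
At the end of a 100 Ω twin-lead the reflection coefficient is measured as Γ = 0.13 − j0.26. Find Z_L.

Z_L = Z_0·(1 + Γ)/(1 − Γ) = 100·(1.13 − j0.26)/(0.87 + j0.26)

Z_L ≈ 111 − j63.1 Ω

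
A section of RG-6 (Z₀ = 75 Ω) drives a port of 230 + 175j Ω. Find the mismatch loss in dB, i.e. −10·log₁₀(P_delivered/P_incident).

Γ = (155 + j175)/(305 + j175), |Γ| = 0.665
|Γ|² = 0.442, so P_del/P_inc = 1 − |Γ|² = 0.558
ML = −10·log₁₀(1 − |Γ|²)

mismatch loss ≈ 2.53 dB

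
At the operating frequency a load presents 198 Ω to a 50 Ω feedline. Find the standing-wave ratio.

For a purely resistive load, VSWR = R_L/Z_0 or Z_0/R_L (whichever > 1) = 198/50

VSWR ≈ 3.96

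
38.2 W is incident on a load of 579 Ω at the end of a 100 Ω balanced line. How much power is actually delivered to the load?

P_delivered ≈ 19.2 W

Γ = (579 − 100)/(579 + 100) = 0.705
|Γ|² = 0.498
P_refl = |Γ|²·P_inc = 19 W, P_del = (1 − |Γ|²)·P_inc = 19.2 W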